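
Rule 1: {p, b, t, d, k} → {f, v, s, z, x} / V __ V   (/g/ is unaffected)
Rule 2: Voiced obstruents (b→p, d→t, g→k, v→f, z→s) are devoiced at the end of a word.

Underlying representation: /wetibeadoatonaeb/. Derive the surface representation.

Rule 1 (intervocalic spirantization): /t/ is a stop between vowels /e/ and /i/, so it spirantizes to the fricative [s]. /b/ is a stop between vowels /i/ and /e/, so it spirantizes to the fricative [v]. /d/ is a stop between vowels /a/ and /o/, so it spirantizes to the fricative [z]. /t/ is a stop between vowels /a/ and /o/, so it spirantizes to the fricative [s]. /wetibeadoatonaeb/ → wesiveazoasonaeb.
Rule 2 (final devoicing): /b/ is a voiced obstruent in word-final position, so it devoices to [p]. /wesiveazoasonaeb/ → wesiveazoasonaep.

wesiveazoasonaep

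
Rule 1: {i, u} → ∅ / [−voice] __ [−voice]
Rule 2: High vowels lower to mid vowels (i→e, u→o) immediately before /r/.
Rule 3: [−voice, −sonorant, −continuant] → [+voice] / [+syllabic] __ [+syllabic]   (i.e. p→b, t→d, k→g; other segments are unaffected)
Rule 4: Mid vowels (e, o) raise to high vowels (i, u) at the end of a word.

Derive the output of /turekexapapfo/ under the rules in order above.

toregexabapfu

Rule 1 (high vowel syncope): no segment meets the environment; /turekexapapfo/ is unchanged.
Rule 2 (pre-rhotic lowering): /u/ is a high vowel immediately before /r/, so it lowers to [o]. /turekexapapfo/ → torekexapapfo.
Rule 3 (intervocalic voicing): /k/ is a voiceless stop between vowels /e/ and /e/, so it voices to [g]. /p/ is a voiceless stop between vowels /a/ and /a/, so it voices to [b]. /torekexapapfo/ → toregexabapfo.
Rule 4 (final vowel raising): /o/ is a mid vowel in word-final position, so it raises to [u]. /toregexabapfo/ → toregexabapfu.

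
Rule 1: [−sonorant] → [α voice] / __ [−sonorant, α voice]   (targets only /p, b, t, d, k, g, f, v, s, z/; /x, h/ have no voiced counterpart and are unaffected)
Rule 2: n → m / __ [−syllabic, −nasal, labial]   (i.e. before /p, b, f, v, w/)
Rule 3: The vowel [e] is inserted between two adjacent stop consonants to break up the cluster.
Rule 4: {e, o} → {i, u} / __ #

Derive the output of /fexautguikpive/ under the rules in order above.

Rule 1 (regressive voicing assimilation): /t/ precedes the voiced obstruent /g/, so it voices to [d] by assimilation. /fexautguikpive/ → fexaudguikpive.
Rule 2 (nasal place assimilation): no segment meets the environment; /fexaudguikpive/ is unchanged.
Rule 3 (stop-cluster e-epenthesis): /d/ and /g/ form a stop–stop cluster, so [e] is inserted between them. /k/ and /p/ form a stop–stop cluster, so [e] is inserted between them. /fexaudguikpive/ → fexaudeguikepive.
Rule 4 (final vowel raising): /e/ is a mid vowel in word-final position, so it raises to [i]. /fexaudeguikepive/ → fexaudeguikepivi.

fexaudeguikepivi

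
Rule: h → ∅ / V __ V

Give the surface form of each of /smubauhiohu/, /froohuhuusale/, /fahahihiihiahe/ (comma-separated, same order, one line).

/smubauhiohu/: /h/ occurs between vowels /u/ and /i/, so it deletes. /h/ occurs between vowels /o/ and /u/, so it deletes. → [smubauiou].
/froohuhuusale/: /h/ occurs between vowels /o/ and /u/, so it deletes. /h/ occurs between vowels /u/ and /u/, so it deletes. → [froouuusale].
/fahahihiihiahe/: /h/ occurs between vowels /a/ and /a/, so it deletes. /h/ occurs between vowels /a/ and /i/, so it deletes. /h/ occurs between vowels /i/ and /i/, so it deletes. /h/ occurs between vowels /i/ and /i/, so it deletes. /h/ occurs between vowels /a/ and /e/, so it deletes. → [faaiiiiae].

smubauiou, froouuusale, faaiiiiae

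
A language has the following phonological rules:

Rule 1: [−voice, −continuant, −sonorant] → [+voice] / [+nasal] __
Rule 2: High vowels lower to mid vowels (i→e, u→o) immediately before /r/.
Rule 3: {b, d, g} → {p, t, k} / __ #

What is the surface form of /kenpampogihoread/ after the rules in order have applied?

kenbambogihoreat

Rule 1 (post-nasal voicing): /p/ is a voiceless stop immediately after the nasal /n/, so it voices to [b]. /p/ is a voiceless stop immediately after the nasal /m/, so it voices to [b]. /kenpampogihoread/ → kenbambogihoread.
Rule 2 (pre-rhotic lowering): no segment meets the environment; /kenbambogihoread/ is unchanged.
Rule 3 (final devoicing): /d/ is a voiced stop in word-final position, so it devoices to [t]. /kenbambogihoread/ → kenbambogihoreat.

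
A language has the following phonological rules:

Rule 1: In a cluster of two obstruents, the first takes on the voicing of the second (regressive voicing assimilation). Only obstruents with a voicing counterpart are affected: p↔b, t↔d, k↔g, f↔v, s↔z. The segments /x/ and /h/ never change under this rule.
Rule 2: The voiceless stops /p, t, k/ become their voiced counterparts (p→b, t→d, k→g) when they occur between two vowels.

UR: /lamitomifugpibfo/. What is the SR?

Rule 1 (regressive voicing assimilation): /g/ precedes the voiceless obstruent /p/, so it devoices to [k] by assimilation. /b/ precedes the voiceless obstruent /f/, so it devoices to [p] by assimilation. /lamitomifugpibfo/ → lamitomifukpipfo.
Rule 2 (intervocalic voicing): /t/ is a voiceless stop between vowels /i/ and /o/, so it voices to [d]. /lamitomifukpipfo/ → lamidomifukpipfo.

lamidomifukpipfo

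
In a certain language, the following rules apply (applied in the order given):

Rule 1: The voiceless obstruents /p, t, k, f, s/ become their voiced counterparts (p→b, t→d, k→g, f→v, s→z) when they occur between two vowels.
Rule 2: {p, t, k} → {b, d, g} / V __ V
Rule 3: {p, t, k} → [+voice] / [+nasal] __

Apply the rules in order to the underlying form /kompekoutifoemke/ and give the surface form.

Rule 1 (intervocalic voicing): /k/ is a voiceless obstruent between vowels /e/ and /o/, so it voices to [g]. /t/ is a voiceless obstruent between vowels /u/ and /i/, so it voices to [d]. /f/ is a voiceless obstruent between vowels /i/ and /o/, so it voices to [v]. /kompekoutifoemke/ → kompegoudivoemke.
Rule 2 (intervocalic voicing): no segment meets the environment; /kompegoudivoemke/ is unchanged.
Rule 3 (post-nasal voicing): /p/ is a voiceless stop immediately after the nasal /m/, so it voices to [b]. /k/ is a voiceless stop immediately after the nasal /m/, so it voices to [g]. /kompegoudivoemke/ → kombegoudivoemge.

kombegoudivoemge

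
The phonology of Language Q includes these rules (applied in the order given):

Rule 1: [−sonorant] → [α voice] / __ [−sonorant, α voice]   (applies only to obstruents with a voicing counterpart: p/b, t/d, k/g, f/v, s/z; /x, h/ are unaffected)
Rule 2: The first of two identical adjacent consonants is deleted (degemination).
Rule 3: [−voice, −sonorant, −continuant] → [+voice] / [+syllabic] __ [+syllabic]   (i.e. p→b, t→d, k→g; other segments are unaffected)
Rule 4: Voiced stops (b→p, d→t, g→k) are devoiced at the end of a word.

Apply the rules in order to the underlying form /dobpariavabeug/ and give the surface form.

dobariavabeuk

Rule 1 (regressive voicing assimilation): /b/ precedes the voiceless obstruent /p/, so it devoices to [p] by assimilation. /dobpariavabeug/ → doppariavabeug.
Rule 2 (degemination): /pp/ is a geminate; the first /p/ deletes. /doppariavabeug/ → dopariavabeug.
Rule 3 (intervocalic voicing): /p/ is a voiceless stop between vowels /o/ and /a/, so it voices to [b]. /dopariavabeug/ → dobariavabeug.
Rule 4 (final devoicing): /g/ is a voiced stop in word-final position, so it devoices to [k]. /dobariavabeug/ → dobariavabeuk.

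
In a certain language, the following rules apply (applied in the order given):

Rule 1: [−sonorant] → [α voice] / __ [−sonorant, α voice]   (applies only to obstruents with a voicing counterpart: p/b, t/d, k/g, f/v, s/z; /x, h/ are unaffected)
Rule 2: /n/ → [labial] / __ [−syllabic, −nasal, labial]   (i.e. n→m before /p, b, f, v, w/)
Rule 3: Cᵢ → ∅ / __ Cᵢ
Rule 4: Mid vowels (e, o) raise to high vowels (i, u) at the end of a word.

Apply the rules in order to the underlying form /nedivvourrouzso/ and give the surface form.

Rule 1 (regressive voicing assimilation): /z/ precedes the voiceless obstruent /s/, so it devoices to [s] by assimilation. /nedivvourrouzso/ → nedivvourrousso.
Rule 2 (nasal place assimilation): no segment meets the environment; /nedivvourrousso/ is unchanged.
Rule 3 (degemination): /vv/ is a geminate; the first /v/ deletes. /rr/ is a geminate; the first /r/ deletes. /ss/ is a geminate; the first /s/ deletes. /nedivvourrousso/ → nedivourouso.
Rule 4 (final vowel raising): /o/ is a mid vowel in word-final position, so it raises to [u]. /nedivourouso/ → nedivourousu.

nedivourousu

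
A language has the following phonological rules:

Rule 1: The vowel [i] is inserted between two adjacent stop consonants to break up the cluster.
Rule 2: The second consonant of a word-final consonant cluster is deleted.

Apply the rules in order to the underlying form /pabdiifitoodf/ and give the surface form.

Rule 1 (stop-cluster i-epenthesis): /b/ and /d/ form a stop–stop cluster, so [i] is inserted between them. /pabdiifitoodf/ → pabidiifitoodf.
Rule 2 (final cluster simplification): /f/ is the second consonant of a word-final cluster /df/, so it deletes. /pabidiifitoodf/ → pabidiifitood.

pabidiifitood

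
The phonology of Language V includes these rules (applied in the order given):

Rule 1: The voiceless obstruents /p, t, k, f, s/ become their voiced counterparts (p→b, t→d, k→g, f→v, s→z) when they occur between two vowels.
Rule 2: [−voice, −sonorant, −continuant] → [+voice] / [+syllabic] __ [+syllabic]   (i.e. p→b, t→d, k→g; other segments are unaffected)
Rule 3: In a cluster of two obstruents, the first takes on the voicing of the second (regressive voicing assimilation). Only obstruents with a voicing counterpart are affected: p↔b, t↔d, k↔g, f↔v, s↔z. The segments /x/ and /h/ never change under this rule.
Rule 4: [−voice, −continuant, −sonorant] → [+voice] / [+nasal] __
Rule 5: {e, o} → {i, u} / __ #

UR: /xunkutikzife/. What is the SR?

xungudigzivi

Rule 1 (intervocalic voicing): /t/ is a voiceless obstruent between vowels /u/ and /i/, so it voices to [d]. /f/ is a voiceless obstruent between vowels /i/ and /e/, so it voices to [v]. /xunkutikzife/ → xunkudikzive.
Rule 2 (intervocalic voicing): no segment meets the environment; /xunkudikzive/ is unchanged.
Rule 3 (regressive voicing assimilation): /k/ precedes the voiced obstruent /z/, so it voices to [g] by assimilation. /xunkudikzive/ → xunkudigzive.
Rule 4 (post-nasal voicing): /k/ is a voiceless stop immediately after the nasal /n/, so it voices to [g]. /xunkudigzive/ → xungudigzive.
Rule 5 (final vowel raising): /e/ is a mid vowel in word-final position, so it raises to [i]. /xungudigzive/ → xungudigzivi.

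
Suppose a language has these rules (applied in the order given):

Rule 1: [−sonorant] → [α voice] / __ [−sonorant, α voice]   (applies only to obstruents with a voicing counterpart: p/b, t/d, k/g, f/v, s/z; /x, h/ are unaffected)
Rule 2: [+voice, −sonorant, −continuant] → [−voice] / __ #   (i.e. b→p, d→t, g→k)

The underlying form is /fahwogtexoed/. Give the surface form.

fahwoktexoet

Rule 1 (regressive voicing assimilation): /g/ precedes the voiceless obstruent /t/, so it devoices to [k] by assimilation. /fahwogtexoed/ → fahwoktexoed.
Rule 2 (final devoicing): /d/ is a voiced stop in word-final position, so it devoices to [t]. /fahwoktexoed/ → fahwoktexoet.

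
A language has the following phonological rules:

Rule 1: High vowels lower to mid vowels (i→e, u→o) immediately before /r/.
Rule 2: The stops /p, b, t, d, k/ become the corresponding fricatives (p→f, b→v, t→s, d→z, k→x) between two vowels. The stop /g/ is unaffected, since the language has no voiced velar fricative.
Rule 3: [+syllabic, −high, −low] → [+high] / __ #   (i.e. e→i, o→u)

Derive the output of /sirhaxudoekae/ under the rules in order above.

serhaxuzoexai

Rule 1 (pre-rhotic lowering): /i/ is a high vowel immediately before /r/, so it lowers to [e]. /sirhaxudoekae/ → serhaxudoekae.
Rule 2 (intervocalic spirantization): /d/ is a stop between vowels /u/ and /o/, so it spirantizes to the fricative [z]. /k/ is a stop between vowels /e/ and /a/, so it spirantizes to the fricative [x]. /serhaxudoekae/ → serhaxuzoexae.
Rule 3 (final vowel raising): /e/ is a mid vowel in word-final position, so it raises to [i]. /serhaxuzoexae/ → serhaxuzoexai.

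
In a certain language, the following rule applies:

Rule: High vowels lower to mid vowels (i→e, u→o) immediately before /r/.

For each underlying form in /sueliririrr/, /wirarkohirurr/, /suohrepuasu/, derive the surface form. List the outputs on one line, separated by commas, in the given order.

suelerererr, werarkoherorr, suohrepuasu

/sueliririrr/: /i/ is a high vowel immediately before /r/, so it lowers to [e]. /i/ is a high vowel immediately before /r/, so it lowers to [e]. /i/ is a high vowel immediately before /r/, so it lowers to [e]. → [suelerererr].
/wirarkohirurr/: /i/ is a high vowel immediately before /r/, so it lowers to [e]. /i/ is a high vowel immediately before /r/, so it lowers to [e]. /u/ is a high vowel immediately before /r/, so it lowers to [o]. → [werarkoherorr].
/suohrepuasu/: the rule's environment is not met; surfaces unchanged as [suohrepuasu].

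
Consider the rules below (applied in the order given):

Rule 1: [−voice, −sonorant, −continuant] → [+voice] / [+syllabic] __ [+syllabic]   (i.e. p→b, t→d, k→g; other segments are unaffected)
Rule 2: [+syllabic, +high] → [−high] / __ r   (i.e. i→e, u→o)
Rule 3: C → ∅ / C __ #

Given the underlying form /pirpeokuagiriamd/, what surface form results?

Rule 1 (intervocalic voicing): /k/ is a voiceless stop between vowels /o/ and /u/, so it voices to [g]. /pirpeokuagiriamd/ → pirpeoguagiriamd.
Rule 2 (pre-rhotic lowering): /i/ is a high vowel immediately before /r/, so it lowers to [e]. /i/ is a high vowel immediately before /r/, so it lowers to [e]. /pirpeoguagiriamd/ → perpeoguageriamd.
Rule 3 (final cluster simplification): /d/ is the second consonant of a word-final cluster /md/, so it deletes. /perpeoguageriamd/ → perpeoguageriam.

perpeoguageriam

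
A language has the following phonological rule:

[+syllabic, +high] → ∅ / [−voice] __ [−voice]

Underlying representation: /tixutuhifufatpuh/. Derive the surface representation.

/i/ is a high vowel flanked by voiceless consonants /t/ and /x/, so it deletes.
/u/ is a high vowel flanked by voiceless consonants /x/ and /t/, so it deletes.
/u/ is a high vowel flanked by voiceless consonants /t/ and /h/, so it deletes.
/i/ is a high vowel flanked by voiceless consonants /h/ and /f/, so it deletes.
/u/ is a high vowel flanked by voiceless consonants /f/ and /f/, so it deletes.
/u/ is a high vowel flanked by voiceless consonants /p/ and /h/, so it deletes.
Surface form: [txthffatph].

txthffatph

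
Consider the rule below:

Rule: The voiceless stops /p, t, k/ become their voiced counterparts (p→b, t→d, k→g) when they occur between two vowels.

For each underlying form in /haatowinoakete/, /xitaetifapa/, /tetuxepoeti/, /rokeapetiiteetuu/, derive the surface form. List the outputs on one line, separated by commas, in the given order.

haadowinoagede, xidaedifaba, teduxeboedi, rogeabediideeduu

/haatowinoakete/: /t/ is a voiceless stop between vowels /a/ and /o/, so it voices to [d]. /k/ is a voiceless stop between vowels /a/ and /e/, so it voices to [g]. /t/ is a voiceless stop between vowels /e/ and /e/, so it voices to [d]. → [haadowinoagede].
/xitaetifapa/: /t/ is a voiceless stop between vowels /i/ and /a/, so it voices to [d]. /t/ is a voiceless stop between vowels /e/ and /i/, so it voices to [d]. /p/ is a voiceless stop between vowels /a/ and /a/, so it voices to [b]. → [xidaedifaba].
/tetuxepoeti/: /t/ is a voiceless stop between vowels /e/ and /u/, so it voices to [d]. /p/ is a voiceless stop between vowels /e/ and /o/, so it voices to [b]. /t/ is a voiceless stop between vowels /e/ and /i/, so it voices to [d]. → [teduxeboedi].
/rokeapetiiteetuu/: /k/ is a voiceless stop between vowels /o/ and /e/, so it voices to [g]. /p/ is a voiceless stop between vowels /a/ and /e/, so it voices to [b]. /t/ is a voiceless stop between vowels /e/ and /i/, so it voices to [d]. /t/ is a voiceless stop between vowels /i/ and /e/, so it voices to [d]. /t/ is a voiceless stop between vowels /e/ and /u/, so it voices to [d]. → [rogeabediideeduu].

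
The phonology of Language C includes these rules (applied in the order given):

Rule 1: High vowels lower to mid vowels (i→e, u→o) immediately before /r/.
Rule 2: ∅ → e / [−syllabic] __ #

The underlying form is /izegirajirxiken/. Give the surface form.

Rule 1 (pre-rhotic lowering): /i/ is a high vowel immediately before /r/, so it lowers to [e]. /i/ is a high vowel immediately before /r/, so it lowers to [e]. /izegirajirxiken/ → izegerajerxiken.
Rule 2 (final e-epenthesis): the form ends in the consonant /n/, so [e] is inserted word-finally. /izegerajerxiken/ → izegerajerxikene.

izegerajerxikene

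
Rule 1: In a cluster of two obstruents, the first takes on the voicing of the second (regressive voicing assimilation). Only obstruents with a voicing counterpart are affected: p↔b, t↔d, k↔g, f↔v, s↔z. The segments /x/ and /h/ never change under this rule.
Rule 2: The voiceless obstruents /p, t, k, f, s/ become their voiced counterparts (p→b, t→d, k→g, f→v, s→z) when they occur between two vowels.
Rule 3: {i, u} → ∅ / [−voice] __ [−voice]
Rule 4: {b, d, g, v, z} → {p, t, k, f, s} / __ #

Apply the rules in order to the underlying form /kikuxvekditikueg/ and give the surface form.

kiguxvegdidiguek

Rule 1 (regressive voicing assimilation): /k/ precedes the voiced obstruent /d/, so it voices to [g] by assimilation. /kikuxvekditikueg/ → kikuxvegditikueg.
Rule 2 (intervocalic voicing): /k/ is a voiceless obstruent between vowels /i/ and /u/, so it voices to [g]. /t/ is a voiceless obstruent between vowels /i/ and /i/, so it voices to [d]. /k/ is a voiceless obstruent between vowels /i/ and /u/, so it voices to [g]. /kikuxvegditikueg/ → kiguxvegdidigueg.
Rule 3 (high vowel syncope): no segment meets the environment; /kiguxvegdidigueg/ is unchanged.
Rule 4 (final devoicing): /g/ is a voiced obstruent in word-final position, so it devoices to [k]. /kiguxvegdidigueg/ → kiguxvegdidiguek.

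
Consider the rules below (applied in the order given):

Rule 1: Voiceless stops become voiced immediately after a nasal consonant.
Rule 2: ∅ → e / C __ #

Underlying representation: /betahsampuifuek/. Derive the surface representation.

betahsambuifueke

Rule 1 (post-nasal voicing): /p/ is a voiceless stop immediately after the nasal /m/, so it voices to [b]. /betahsampuifuek/ → betahsambuifuek.
Rule 2 (final e-epenthesis): the form ends in the consonant /k/, so [e] is inserted word-finally. /betahsambuifuek/ → betahsambuifueke.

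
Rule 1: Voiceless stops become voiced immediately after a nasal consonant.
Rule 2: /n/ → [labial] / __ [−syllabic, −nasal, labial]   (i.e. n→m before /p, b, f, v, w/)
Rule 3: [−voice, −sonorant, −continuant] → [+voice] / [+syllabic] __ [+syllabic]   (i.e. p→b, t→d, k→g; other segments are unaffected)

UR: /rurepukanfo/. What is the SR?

rurebugamfo

Rule 1 (post-nasal voicing): no segment meets the environment; /rurepukanfo/ is unchanged.
Rule 2 (nasal place assimilation): /n/ precedes the labial consonant /f/, so it assimilates in place to [m]. /rurepukanfo/ → rurepukamfo.
Rule 3 (intervocalic voicing): /p/ is a voiceless stop between vowels /e/ and /u/, so it voices to [b]. /k/ is a voiceless stop between vowels /u/ and /a/, so it voices to [g]. /rurepukamfo/ → rurebugamfo.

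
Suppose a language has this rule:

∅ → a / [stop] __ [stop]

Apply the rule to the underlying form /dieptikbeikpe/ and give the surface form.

diepatikabeikape

/p/ and /t/ form a stop–stop cluster, so [a] is inserted between them.
/k/ and /b/ form a stop–stop cluster, so [a] is inserted between them.
/k/ and /p/ form a stop–stop cluster, so [a] is inserted between them.
Surface form: [diepatikabeikape].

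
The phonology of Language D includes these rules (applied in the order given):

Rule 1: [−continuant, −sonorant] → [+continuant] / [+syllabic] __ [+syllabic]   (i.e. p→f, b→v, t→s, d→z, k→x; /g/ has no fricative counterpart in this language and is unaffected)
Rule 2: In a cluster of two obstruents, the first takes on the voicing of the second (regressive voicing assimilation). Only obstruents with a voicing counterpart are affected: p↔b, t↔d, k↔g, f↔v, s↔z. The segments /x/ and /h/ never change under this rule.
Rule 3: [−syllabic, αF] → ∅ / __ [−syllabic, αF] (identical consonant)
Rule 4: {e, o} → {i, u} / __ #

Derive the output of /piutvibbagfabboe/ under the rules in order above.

Rule 1 (intervocalic spirantization): no segment meets the environment; /piutvibbagfabboe/ is unchanged.
Rule 2 (regressive voicing assimilation): /t/ precedes the voiced obstruent /v/, so it voices to [d] by assimilation. /g/ precedes the voiceless obstruent /f/, so it devoices to [k] by assimilation. /piutvibbagfabboe/ → piudvibbakfabboe.
Rule 3 (degemination): /bb/ is a geminate; the first /b/ deletes. /bb/ is a geminate; the first /b/ deletes. /piudvibbakfabboe/ → piudvibakfaboe.
Rule 4 (final vowel raising): /e/ is a mid vowel in word-final position, so it raises to [i]. /piudvibakfaboe/ → piudvibakfaboi.

piudvibakfaboi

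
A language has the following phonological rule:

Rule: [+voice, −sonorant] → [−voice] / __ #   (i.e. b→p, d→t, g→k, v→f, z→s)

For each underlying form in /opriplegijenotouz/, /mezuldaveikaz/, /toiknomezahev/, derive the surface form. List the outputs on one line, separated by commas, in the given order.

opriplegijenotous, mezuldaveikas, toiknomezahef

/opriplegijenotouz/: /z/ is a voiced obstruent in word-final position, so it devoices to [s]. → [opriplegijenotous].
/mezuldaveikaz/: /z/ is a voiced obstruent in word-final position, so it devoices to [s]. → [mezuldaveikas].
/toiknomezahev/: /v/ is a voiced obstruent in word-final position, so it devoices to [f]. → [toiknomezahef].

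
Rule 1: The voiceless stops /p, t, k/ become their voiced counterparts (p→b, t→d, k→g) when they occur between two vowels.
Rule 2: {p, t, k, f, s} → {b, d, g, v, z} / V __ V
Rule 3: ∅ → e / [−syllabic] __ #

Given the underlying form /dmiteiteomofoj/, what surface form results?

dmideideomovoje

Rule 1 (intervocalic voicing): /t/ is a voiceless stop between vowels /i/ and /e/, so it voices to [d]. /t/ is a voiceless stop between vowels /i/ and /e/, so it voices to [d]. /dmiteiteomofoj/ → dmideideomofoj.
Rule 2 (intervocalic voicing): /f/ is a voiceless obstruent between vowels /o/ and /o/, so it voices to [v]. /dmideideomofoj/ → dmideideomovoj.
Rule 3 (final e-epenthesis): the form ends in the consonant /j/, so [e] is inserted word-finally. /dmideideomovoj/ → dmideideomovoje.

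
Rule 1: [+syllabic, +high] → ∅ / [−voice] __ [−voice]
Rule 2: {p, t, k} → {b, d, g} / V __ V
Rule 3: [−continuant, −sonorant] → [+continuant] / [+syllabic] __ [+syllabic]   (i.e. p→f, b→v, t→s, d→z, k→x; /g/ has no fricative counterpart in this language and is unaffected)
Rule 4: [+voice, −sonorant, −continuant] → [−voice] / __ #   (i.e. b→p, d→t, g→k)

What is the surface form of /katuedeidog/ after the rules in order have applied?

kazuezeizok

Rule 1 (high vowel syncope): no segment meets the environment; /katuedeidog/ is unchanged.
Rule 2 (intervocalic voicing): /t/ is a voiceless stop between vowels /a/ and /u/, so it voices to [d]. /katuedeidog/ → kaduedeidog.
Rule 3 (intervocalic spirantization): /d/ is a stop between vowels /a/ and /u/, so it spirantizes to the fricative [z]. /d/ is a stop between vowels /e/ and /e/, so it spirantizes to the fricative [z]. /d/ is a stop between vowels /i/ and /o/, so it spirantizes to the fricative [z]. /kaduedeidog/ → kazuezeizog.
Rule 4 (final devoicing): /g/ is a voiced stop in word-final position, so it devoices to [k]. /kazuezeizog/ → kazuezeizok.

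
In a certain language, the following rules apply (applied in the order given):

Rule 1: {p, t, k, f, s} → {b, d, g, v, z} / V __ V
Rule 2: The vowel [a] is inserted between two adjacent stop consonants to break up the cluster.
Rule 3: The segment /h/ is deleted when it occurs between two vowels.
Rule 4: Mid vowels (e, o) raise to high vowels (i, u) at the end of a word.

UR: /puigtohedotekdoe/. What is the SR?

puigatoedodekadoi

Rule 1 (intervocalic voicing): /t/ is a voiceless obstruent between vowels /o/ and /e/, so it voices to [d]. /puigtohedotekdoe/ → puigtohedodekdoe.
Rule 2 (stop-cluster a-epenthesis): /g/ and /t/ form a stop–stop cluster, so [a] is inserted between them. /k/ and /d/ form a stop–stop cluster, so [a] is inserted between them. /puigtohedodekdoe/ → puigatohedodekadoe.
Rule 3 (intervocalic h-deletion): /h/ occurs between vowels /o/ and /e/, so it deletes. /puigatohedodekadoe/ → puigatoedodekadoe.
Rule 4 (final vowel raising): /e/ is a mid vowel in word-final position, so it raises to [i]. /puigatoedodekadoe/ → puigatoedodekadoi.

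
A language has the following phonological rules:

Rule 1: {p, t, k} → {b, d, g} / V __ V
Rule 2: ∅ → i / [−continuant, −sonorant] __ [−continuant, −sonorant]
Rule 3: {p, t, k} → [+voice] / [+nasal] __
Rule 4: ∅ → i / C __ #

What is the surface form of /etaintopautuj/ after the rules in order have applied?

edaindobauduji

Rule 1 (intervocalic voicing): /t/ is a voiceless stop between vowels /e/ and /a/, so it voices to [d]. /p/ is a voiceless stop between vowels /o/ and /a/, so it voices to [b]. /t/ is a voiceless stop between vowels /u/ and /u/, so it voices to [d]. /etaintopautuj/ → edaintobauduj.
Rule 2 (stop-cluster i-epenthesis): no segment meets the environment; /edaintobauduj/ is unchanged.
Rule 3 (post-nasal voicing): /t/ is a voiceless stop immediately after the nasal /n/, so it voices to [d]. /edaintobauduj/ → edaindobauduj.
Rule 4 (final i-epenthesis): the form ends in the consonant /j/, so [i] is inserted word-finally. /edaindobauduj/ → edaindobauduji.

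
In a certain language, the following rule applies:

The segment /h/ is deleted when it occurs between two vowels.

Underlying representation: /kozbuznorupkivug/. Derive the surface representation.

kozbuznorupkivug

No segment of /kozbuznorupkivug/ meets the structural description of the rule, so the form surfaces unchanged.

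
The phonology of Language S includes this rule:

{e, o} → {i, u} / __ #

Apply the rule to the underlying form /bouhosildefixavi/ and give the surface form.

bouhosildefixavi

No segment of /bouhosildefixavi/ meets the structural description of the rule, so the form surfaces unchanged.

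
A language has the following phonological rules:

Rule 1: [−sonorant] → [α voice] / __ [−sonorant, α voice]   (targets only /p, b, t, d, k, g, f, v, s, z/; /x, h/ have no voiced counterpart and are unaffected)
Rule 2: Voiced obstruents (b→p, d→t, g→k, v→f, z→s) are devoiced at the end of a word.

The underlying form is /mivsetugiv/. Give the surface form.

Rule 1 (regressive voicing assimilation): /v/ precedes the voiceless obstruent /s/, so it devoices to [f] by assimilation. /mivsetugiv/ → mifsetugiv.
Rule 2 (final devoicing): /v/ is a voiced obstruent in word-final position, so it devoices to [f]. /mifsetugiv/ → mifsetugif.

mifsetugif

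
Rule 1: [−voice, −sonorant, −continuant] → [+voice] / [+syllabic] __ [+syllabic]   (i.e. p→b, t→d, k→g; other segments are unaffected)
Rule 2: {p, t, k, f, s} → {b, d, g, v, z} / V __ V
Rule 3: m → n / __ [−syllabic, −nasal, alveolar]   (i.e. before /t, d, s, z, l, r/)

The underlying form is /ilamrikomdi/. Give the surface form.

ilanrigondi

Rule 1 (intervocalic voicing): /k/ is a voiceless stop between vowels /i/ and /o/, so it voices to [g]. /ilamrikomdi/ → ilamrigomdi.
Rule 2 (intervocalic voicing): no segment meets the environment; /ilamrigomdi/ is unchanged.
Rule 3 (nasal place assimilation): /m/ precedes the alveolar consonant /r/, so it assimilates in place to [n]. /m/ precedes the alveolar consonant /d/, so it assimilates in place to [n]. /ilamrigomdi/ → ilanrigondi.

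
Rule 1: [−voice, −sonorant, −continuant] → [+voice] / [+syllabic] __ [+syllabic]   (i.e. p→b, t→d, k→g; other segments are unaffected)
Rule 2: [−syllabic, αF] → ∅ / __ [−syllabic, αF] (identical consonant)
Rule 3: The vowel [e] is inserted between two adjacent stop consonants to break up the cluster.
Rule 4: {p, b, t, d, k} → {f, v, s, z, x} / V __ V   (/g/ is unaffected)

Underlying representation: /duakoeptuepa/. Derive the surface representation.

duagoefesueva

Rule 1 (intervocalic voicing): /k/ is a voiceless stop between vowels /a/ and /o/, so it voices to [g]. /p/ is a voiceless stop between vowels /e/ and /a/, so it voices to [b]. /duakoeptuepa/ → duagoeptueba.
Rule 2 (degemination): no segment meets the environment; /duagoeptueba/ is unchanged.
Rule 3 (stop-cluster e-epenthesis): /p/ and /t/ form a stop–stop cluster, so [e] is inserted between them. /duagoeptueba/ → duagoepetueba.
Rule 4 (intervocalic spirantization): /p/ is a stop between vowels /e/ and /e/, so it spirantizes to the fricative [f]. /t/ is a stop between vowels /e/ and /u/, so it spirantizes to the fricative [s]. /b/ is a stop between vowels /e/ and /a/, so it spirantizes to the fricative [v]. /duagoepetueba/ → duagoefesueva.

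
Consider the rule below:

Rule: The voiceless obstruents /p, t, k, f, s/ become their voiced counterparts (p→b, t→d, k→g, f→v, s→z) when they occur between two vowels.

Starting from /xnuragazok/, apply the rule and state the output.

No segment of /xnuragazok/ meets the structural description of the rule, so the form surfaces unchanged.

xnuragazok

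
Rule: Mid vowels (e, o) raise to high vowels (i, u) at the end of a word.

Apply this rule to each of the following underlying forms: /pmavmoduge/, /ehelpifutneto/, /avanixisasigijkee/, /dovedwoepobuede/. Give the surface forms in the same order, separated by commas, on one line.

pmavmodugi, ehelpifutnetu, avanixisasigijkei, dovedwoepobuedi

/pmavmoduge/: /e/ is a mid vowel in word-final position, so it raises to [i]. → [pmavmodugi].
/ehelpifutneto/: /o/ is a mid vowel in word-final position, so it raises to [u]. → [ehelpifutnetu].
/avanixisasigijkee/: /e/ is a mid vowel in word-final position, so it raises to [i]. → [avanixisasigijkei].
/dovedwoepobuede/: /e/ is a mid vowel in word-final position, so it raises to [i]. → [dovedwoepobuedi].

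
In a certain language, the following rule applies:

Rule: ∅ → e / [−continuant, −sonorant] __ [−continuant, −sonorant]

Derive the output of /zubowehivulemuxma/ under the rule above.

zubowehivulemuxma

No segment of /zubowehivulemuxma/ meets the structural description of the rule, so the form surfaces unchanged.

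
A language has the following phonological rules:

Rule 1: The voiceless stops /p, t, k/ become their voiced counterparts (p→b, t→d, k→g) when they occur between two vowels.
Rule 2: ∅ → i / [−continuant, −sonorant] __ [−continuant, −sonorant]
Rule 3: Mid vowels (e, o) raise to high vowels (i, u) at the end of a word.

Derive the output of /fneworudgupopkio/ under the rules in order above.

fneworudigubopikiu

Rule 1 (intervocalic voicing): /p/ is a voiceless stop between vowels /u/ and /o/, so it voices to [b]. /fneworudgupopkio/ → fneworudgubopkio.
Rule 2 (stop-cluster i-epenthesis): /d/ and /g/ form a stop–stop cluster, so [i] is inserted between them. /p/ and /k/ form a stop–stop cluster, so [i] is inserted between them. /fneworudgubopkio/ → fneworudigubopikio.
Rule 3 (final vowel raising): /o/ is a mid vowel in word-final position, so it raises to [u]. /fneworudigubopikio/ → fneworudigubopikiu.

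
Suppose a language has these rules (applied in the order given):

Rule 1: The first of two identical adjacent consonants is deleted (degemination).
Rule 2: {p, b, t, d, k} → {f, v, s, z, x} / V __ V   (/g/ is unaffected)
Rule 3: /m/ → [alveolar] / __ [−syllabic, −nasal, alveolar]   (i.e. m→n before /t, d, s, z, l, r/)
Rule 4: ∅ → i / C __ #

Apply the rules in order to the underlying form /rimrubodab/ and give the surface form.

rinruvozabi

Rule 1 (degemination): no segment meets the environment; /rimrubodab/ is unchanged.
Rule 2 (intervocalic spirantization): /b/ is a stop between vowels /u/ and /o/, so it spirantizes to the fricative [v]. /d/ is a stop between vowels /o/ and /a/, so it spirantizes to the fricative [z]. /rimrubodab/ → rimruvozab.
Rule 3 (nasal place assimilation): /m/ precedes the alveolar consonant /r/, so it assimilates in place to [n]. /rimruvozab/ → rinruvozab.
Rule 4 (final i-epenthesis): the form ends in the consonant /b/, so [i] is inserted word-finally. /rinruvozab/ → rinruvozabi.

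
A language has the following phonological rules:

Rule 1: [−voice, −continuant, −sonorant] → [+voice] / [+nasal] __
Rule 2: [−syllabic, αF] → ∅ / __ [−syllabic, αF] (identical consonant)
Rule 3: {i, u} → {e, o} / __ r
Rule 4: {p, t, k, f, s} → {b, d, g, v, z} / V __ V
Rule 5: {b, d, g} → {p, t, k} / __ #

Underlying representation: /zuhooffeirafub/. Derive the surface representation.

zuhooveeravup

Rule 1 (post-nasal voicing): no segment meets the environment; /zuhooffeirafub/ is unchanged.
Rule 2 (degemination): /ff/ is a geminate; the first /f/ deletes. /zuhooffeirafub/ → zuhoofeirafub.
Rule 3 (pre-rhotic lowering): /i/ is a high vowel immediately before /r/, so it lowers to [e]. /zuhoofeirafub/ → zuhoofeerafub.
Rule 4 (intervocalic voicing): /f/ is a voiceless obstruent between vowels /o/ and /e/, so it voices to [v]. /f/ is a voiceless obstruent between vowels /a/ and /u/, so it voices to [v]. /zuhoofeerafub/ → zuhooveeravub.
Rule 5 (final devoicing): /b/ is a voiced stop in word-final position, so it devoices to [p]. /zuhooveeravub/ → zuhooveeravup.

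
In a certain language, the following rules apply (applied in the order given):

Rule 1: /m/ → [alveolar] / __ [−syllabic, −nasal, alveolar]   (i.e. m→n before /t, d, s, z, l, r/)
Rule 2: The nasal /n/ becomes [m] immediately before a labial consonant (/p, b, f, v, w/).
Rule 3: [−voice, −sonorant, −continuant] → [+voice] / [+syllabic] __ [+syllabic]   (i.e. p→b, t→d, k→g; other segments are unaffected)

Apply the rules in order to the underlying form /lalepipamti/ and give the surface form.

Rule 1 (nasal place assimilation): /m/ precedes the alveolar consonant /t/, so it assimilates in place to [n]. /lalepipamti/ → lalepipanti.
Rule 2 (nasal place assimilation): no segment meets the environment; /lalepipanti/ is unchanged.
Rule 3 (intervocalic voicing): /p/ is a voiceless stop between vowels /e/ and /i/, so it voices to [b]. /p/ is a voiceless stop between vowels /i/ and /a/, so it voices to [b]. /lalepipanti/ → lalebibanti.

lalebibanti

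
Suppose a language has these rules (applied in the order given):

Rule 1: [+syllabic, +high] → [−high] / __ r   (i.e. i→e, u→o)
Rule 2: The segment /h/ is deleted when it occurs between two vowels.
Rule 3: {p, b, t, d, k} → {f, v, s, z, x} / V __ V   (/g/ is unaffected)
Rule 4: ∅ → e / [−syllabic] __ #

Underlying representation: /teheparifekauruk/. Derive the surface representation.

Rule 1 (pre-rhotic lowering): /u/ is a high vowel immediately before /r/, so it lowers to [o]. /teheparifekauruk/ → teheparifekaoruk.
Rule 2 (intervocalic h-deletion): /h/ occurs between vowels /e/ and /e/, so it deletes. /teheparifekaoruk/ → teeparifekaoruk.
Rule 3 (intervocalic spirantization): /p/ is a stop between vowels /e/ and /a/, so it spirantizes to the fricative [f]. /k/ is a stop between vowels /e/ and /a/, so it spirantizes to the fricative [x]. /teeparifekaoruk/ → teefarifexaoruk.
Rule 4 (final e-epenthesis): the form ends in the consonant /k/, so [e] is inserted word-finally. /teefarifexaoruk/ → teefarifexaoruke.

teefarifexaoruke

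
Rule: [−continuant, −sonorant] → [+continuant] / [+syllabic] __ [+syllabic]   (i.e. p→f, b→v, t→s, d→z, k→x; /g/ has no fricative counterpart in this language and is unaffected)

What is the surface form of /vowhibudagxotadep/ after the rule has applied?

vowhivuzagxosazep

/b/ is a stop between vowels /i/ and /u/, so it spirantizes to the fricative [v].
/d/ is a stop between vowels /u/ and /a/, so it spirantizes to the fricative [z].
/t/ is a stop between vowels /o/ and /a/, so it spirantizes to the fricative [s].
/d/ is a stop between vowels /a/ and /e/, so it spirantizes to the fricative [z].
The other instance of /p/ does not occur in the required environment and remains unchanged.
Surface form: [vowhivuzagxosazep].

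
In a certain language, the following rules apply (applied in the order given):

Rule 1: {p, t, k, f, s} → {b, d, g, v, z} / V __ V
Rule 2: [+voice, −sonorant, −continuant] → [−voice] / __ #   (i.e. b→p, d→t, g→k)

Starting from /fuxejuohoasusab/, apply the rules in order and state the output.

Rule 1 (intervocalic voicing): /s/ is a voiceless obstruent between vowels /a/ and /u/, so it voices to [z]. /s/ is a voiceless obstruent between vowels /u/ and /a/, so it voices to [z]. /fuxejuohoasusab/ → fuxejuohoazuzab.
Rule 2 (final devoicing): /b/ is a voiced stop in word-final position, so it devoices to [p]. /fuxejuohoazuzab/ → fuxejuohoazuzap.

fuxejuohoazuzap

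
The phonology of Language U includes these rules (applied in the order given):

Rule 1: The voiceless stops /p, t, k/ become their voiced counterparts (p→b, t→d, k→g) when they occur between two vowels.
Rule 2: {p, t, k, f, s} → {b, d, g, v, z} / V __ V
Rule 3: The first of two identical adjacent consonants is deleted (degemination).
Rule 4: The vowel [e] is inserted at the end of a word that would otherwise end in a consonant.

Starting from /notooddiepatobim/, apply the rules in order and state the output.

nodoodiebadobime

Rule 1 (intervocalic voicing): /t/ is a voiceless stop between vowels /o/ and /o/, so it voices to [d]. /p/ is a voiceless stop between vowels /e/ and /a/, so it voices to [b]. /t/ is a voiceless stop between vowels /a/ and /o/, so it voices to [d]. /notooddiepatobim/ → nodooddiebadobim.
Rule 2 (intervocalic voicing): no segment meets the environment; /nodooddiebadobim/ is unchanged.
Rule 3 (degemination): /dd/ is a geminate; the first /d/ deletes. /nodooddiebadobim/ → nodoodiebadobim.
Rule 4 (final e-epenthesis): the form ends in the consonant /m/, so [e] is inserted word-finally. /nodoodiebadobim/ → nodoodiebadobime.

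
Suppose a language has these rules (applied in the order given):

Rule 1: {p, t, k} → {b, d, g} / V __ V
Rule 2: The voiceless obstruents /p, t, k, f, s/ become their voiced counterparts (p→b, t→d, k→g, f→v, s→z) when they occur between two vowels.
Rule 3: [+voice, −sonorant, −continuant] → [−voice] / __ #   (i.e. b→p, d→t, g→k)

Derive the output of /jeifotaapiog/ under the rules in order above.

jeivodaabiok

Rule 1 (intervocalic voicing): /t/ is a voiceless stop between vowels /o/ and /a/, so it voices to [d]. /p/ is a voiceless stop between vowels /a/ and /i/, so it voices to [b]. /jeifotaapiog/ → jeifodaabiog.
Rule 2 (intervocalic voicing): /f/ is a voiceless obstruent between vowels /i/ and /o/, so it voices to [v]. /jeifodaabiog/ → jeivodaabiog.
Rule 3 (final devoicing): /g/ is a voiced stop in word-final position, so it devoices to [k]. /jeivodaabiog/ → jeivodaabiok.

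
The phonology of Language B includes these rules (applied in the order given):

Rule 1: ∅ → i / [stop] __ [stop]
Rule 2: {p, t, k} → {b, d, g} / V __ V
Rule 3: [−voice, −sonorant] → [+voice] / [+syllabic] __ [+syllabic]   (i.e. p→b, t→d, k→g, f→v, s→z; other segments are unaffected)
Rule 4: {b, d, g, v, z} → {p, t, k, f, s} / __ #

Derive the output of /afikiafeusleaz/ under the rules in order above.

Rule 1 (stop-cluster i-epenthesis): no segment meets the environment; /afikiafeusleaz/ is unchanged.
Rule 2 (intervocalic voicing): /k/ is a voiceless stop between vowels /i/ and /i/, so it voices to [g]. /afikiafeusleaz/ → afigiafeusleaz.
Rule 3 (intervocalic voicing): /f/ is a voiceless obstruent between vowels /a/ and /i/, so it voices to [v]. /f/ is a voiceless obstruent between vowels /a/ and /e/, so it voices to [v]. /afigiafeusleaz/ → avigiaveusleaz.
Rule 4 (final devoicing): /z/ is a voiced obstruent in word-final position, so it devoices to [s]. /avigiaveusleaz/ → avigiaveusleas.

avigiaveusleas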